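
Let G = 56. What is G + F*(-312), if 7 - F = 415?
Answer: 127352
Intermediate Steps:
F = -408 (F = 7 - 1*415 = 7 - 415 = -408)
G + F*(-312) = 56 - 408*(-312) = 56 + 127296 = 127352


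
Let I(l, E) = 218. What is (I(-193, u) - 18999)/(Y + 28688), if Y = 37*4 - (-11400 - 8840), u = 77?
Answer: -18781/49076 ≈ -0.38269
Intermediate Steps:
Y = 20388 (Y = 148 - 1*(-20240) = 148 + 20240 = 20388)
(I(-193, u) - 18999)/(Y + 28688) = (218 - 18999)/(20388 + 28688) = -18781/49076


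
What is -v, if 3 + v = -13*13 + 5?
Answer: 167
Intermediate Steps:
v = -167 (v = -3 + (-13*13 + 5) = -3 + (-169 + 5) = -3 - 164 = -167)
-v = -1*(-167) = 167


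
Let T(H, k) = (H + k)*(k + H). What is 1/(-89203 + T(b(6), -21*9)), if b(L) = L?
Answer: -1/55714 ≈ -1.7949e-5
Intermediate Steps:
T(H, k) = (H + k)**2 (T(H, k) = (H + k)*(H + k) = (H + k)**2)
1/(-89203 + T(b(6), -21*9)) = 1/(-89203 + (6 - 21*9)**2) = 1/(-89203 + (6 - 189)**2) = 1/(-89203 + (-183)**2) = 1/(-89203 + 33489) = 1/(-55714) = -1/55714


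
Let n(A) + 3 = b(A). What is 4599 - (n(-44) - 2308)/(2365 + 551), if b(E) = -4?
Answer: 13412999/2916 ≈ 4599.8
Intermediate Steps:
n(A) = -7 (n(A) = -3 - 4 = -7)
4599 - (n(-44) - 2308)/(2365 + 551) = 4599 - (-7 - 2308)/(2365 + 551) = 4599 - (-2315)/2916 = 4599 - 1*(-2315/2916) = 4599 + 2315/2916 = 13412999/2916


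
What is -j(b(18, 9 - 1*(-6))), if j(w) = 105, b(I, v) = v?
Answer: -105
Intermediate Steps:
-j(b(18, 9 - 1*(-6))) = -1*105 = -105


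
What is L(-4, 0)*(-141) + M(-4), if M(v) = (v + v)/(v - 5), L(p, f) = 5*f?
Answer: 8/9 ≈ 0.88889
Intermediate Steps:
M(v) = 2*v/(-5 + v) (M(v) = (2*v)/(-5 + v) = 2*v/(-5 + v))
L(-4, 0)*(-141) + M(-4) = (5*0)*(-141) + 2*(-4)/(-5 - 4) = 0*(-141) + 2*(-4)/(-9) = 0 + 2*(-4)*(-1/9) = 0 + 8/9 = 8/9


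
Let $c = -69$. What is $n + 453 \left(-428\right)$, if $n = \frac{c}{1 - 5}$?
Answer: $- \frac{775467}{4} \approx -1.9387 \cdot 10^{5}$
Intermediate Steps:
$n = \frac{69}{4}$ ($n = \frac{1}{1 - 5} \left(-69\right) = \frac{1}{-4} \left(-69\right) = \left(- \frac{1}{4}\right) \left(-69\right) = \frac{69}{4} \approx 17.25$)
$n + 453 \left(-428\right) = \frac{69}{4} + 453 \left(-428\right) = \frac{69}{4} - 193884 = - \frac{775467}{4}$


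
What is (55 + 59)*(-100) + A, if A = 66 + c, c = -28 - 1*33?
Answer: -11395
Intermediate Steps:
c = -61 (c = -28 - 33 = -61)
A = 5 (A = 66 - 61 = 5)
(55 + 59)*(-100) + A = (55 + 59)*(-100) + 5 = 114*(-100) + 5 = -11400 + 5 = -11395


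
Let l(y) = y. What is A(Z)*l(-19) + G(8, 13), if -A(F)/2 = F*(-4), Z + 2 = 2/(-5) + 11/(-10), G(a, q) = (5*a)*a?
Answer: 852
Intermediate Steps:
G(a, q) = 5*a**2
Z = -7/2 (Z = -2 + (2/(-5) + 11/(-10)) = -2 + (2*(-1/5) + 11*(-1/10)) = -2 + (-2/5 - 11/10) = -2 - 3/2 = -7/2 ≈ -3.5000)
A(F) = 8*F (A(F) = -2*F*(-4) = -(-8)*F = 8*F)
A(Z)*l(-19) + G(8, 13) = (8*(-7/2))*(-19) + 5*8**2 = -28*(-19) + 5*64 = 532 + 320 = 852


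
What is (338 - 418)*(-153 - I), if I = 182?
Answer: 26800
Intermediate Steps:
(338 - 418)*(-153 - I) = (338 - 418)*(-153 - 1*182) = -80*(-153 - 182) = -80*(-335) = 26800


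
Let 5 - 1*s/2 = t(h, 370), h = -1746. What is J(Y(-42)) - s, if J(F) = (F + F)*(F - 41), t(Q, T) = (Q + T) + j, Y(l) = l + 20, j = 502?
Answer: 1014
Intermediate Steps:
Y(l) = 20 + l
t(Q, T) = 502 + Q + T (t(Q, T) = (Q + T) + 502 = 502 + Q + T)
s = 1758 (s = 10 - 2*(502 - 1746 + 370) = 10 - 2*(-874) = 10 + 1748 = 1758)
J(F) = 2*F*(-41 + F) (J(F) = (2*F)*(-41 + F) = 2*F*(-41 + F))
J(Y(-42)) - s = 2*(20 - 42)*(-41 + (20 - 42)) - 1*1758 = 2*(-22)*(-41 - 22) - 1758 = 2*(-22)*(-63) - 1758 = 2772 - 1758 = 1014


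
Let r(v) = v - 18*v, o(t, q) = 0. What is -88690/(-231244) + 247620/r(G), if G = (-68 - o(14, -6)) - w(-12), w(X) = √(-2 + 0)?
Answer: 19121069755/89144562 - 41270*I*√2/13107 ≈ 214.5 - 4.4529*I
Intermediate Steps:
w(X) = I*√2 (w(X) = √(-2) = I*√2)
G = -68 - I*√2 (G = (-68 - 1*0) - I*√2 = (-68 + 0) - I*√2 = -68 - I*√2 ≈ -68.0 - 1.4142*I)
r(v) = -17*v (r(v) = v - 18*v = -17*v)
-88690/(-231244) + 247620/r(G) = -88690/(-231244) + 247620/((-17*(-68 - I*√2))) = -88690*(-1/231244) + 247620/(1156 + 17*I*√2) = 44345/115622 + 247620/(1156 + 17*I*√2)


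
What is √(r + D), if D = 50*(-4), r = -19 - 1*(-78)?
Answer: I*√141 ≈ 11.874*I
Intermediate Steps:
r = 59 (r = -19 + 78 = 59)
D = -200
√(r + D) = √(59 - 200) = √(-141) = I*√141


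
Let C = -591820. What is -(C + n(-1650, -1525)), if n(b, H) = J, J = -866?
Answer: 592686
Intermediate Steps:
n(b, H) = -866
-(C + n(-1650, -1525)) = -(-591820 - 866) = -1*(-592686) = 592686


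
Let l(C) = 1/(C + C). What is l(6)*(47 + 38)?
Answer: 85/12 ≈ 7.0833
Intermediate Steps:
l(C) = 1/(2*C)
l(6)*(47 + 38) = ((1/2)/6)*(47 + 38) = ((1/2)*(1/6))*85 = (1/12)*85 = 85/12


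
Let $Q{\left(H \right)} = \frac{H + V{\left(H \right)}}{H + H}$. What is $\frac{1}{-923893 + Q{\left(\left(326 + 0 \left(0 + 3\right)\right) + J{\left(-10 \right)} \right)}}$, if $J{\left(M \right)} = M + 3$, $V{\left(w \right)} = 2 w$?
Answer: $- \frac{2}{1847783} \approx -1.0824 \cdot 10^{-6}$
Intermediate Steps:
$J{\left(M \right)} = 3 + M$
$Q{\left(H \right)} = \frac{3}{2}$ ($Q{\left(H \right)} = \frac{H + 2 H}{H + H} = \frac{3 H}{2 H} = 3 H \frac{1}{2 H} = \frac{3}{2}$)
$\frac{1}{-923893 + Q{\left(\left(326 + 0 \left(0 + 3\right)\right) + J{\left(-10 \right)} \right)}} = \frac{1}{-923893 + \frac{3}{2}} = \frac{1}{- \frac{1847783}{2}} = - \frac{2}{1847783}$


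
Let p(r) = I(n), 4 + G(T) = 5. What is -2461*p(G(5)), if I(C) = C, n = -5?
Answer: 12305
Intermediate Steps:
G(T) = 1 (G(T) = -4 + 5 = 1)
p(r) = -5
-2461*p(G(5)) = -2461*(-5) = 12305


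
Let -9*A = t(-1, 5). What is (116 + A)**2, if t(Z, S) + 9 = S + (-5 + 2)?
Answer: 1104601/81 ≈ 13637.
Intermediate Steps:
t(Z, S) = -12 + S (t(Z, S) = -9 + (S + (-5 + 2)) = -9 + (S - 3) = -9 + (-3 + S) = -12 + S)
A = 7/9 (A = -(-12 + 5)/9 = -1/9*(-7) = 7/9 ≈ 0.77778)
(116 + A)**2 = (116 + 7/9)**2 = (1051/9)**2 = 1104601/81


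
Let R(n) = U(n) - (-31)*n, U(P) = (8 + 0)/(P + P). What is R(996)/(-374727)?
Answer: -7688125/93307023 ≈ -0.082396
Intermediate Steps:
U(P) = 4/P (U(P) = 8/((2*P)) = 8*(1/(2*P)) = 4/P)
R(n) = 4/n + 31*n (R(n) = 4/n - (-31)*n = 4/n + 31*n)
R(996)/(-374727) = (4/996 + 31*996)/(-374727) = (4*(1/996) + 30876)*(-1/374727) = (1/249 + 30876)*(-1/374727) = (7688125/249)*(-1/374727) = -7688125/93307023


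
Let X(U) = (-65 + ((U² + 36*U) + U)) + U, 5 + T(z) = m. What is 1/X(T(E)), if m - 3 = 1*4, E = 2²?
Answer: 1/15 ≈ 0.066667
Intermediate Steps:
E = 4
m = 7 (m = 3 + 1*4 = 3 + 4 = 7)
T(z) = 2 (T(z) = -5 + 7 = 2)
X(U) = -65 + U² + 38*U (X(U) = (-65 + (U² + 37*U)) + U = (-65 + U² + 37*U) + U = -65 + U² + 38*U)
1/X(T(E)) = 1/(-65 + 2² + 38*2) = 1/(-65 + 4 + 76) = 1/15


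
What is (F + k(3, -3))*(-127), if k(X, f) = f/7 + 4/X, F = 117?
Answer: -314452/21 ≈ -14974.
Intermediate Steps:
k(X, f) = 4/X + f/7 (k(X, f) = f*(⅐) + 4/X = f/7 + 4/X = 4/X + f/7)
(F + k(3, -3))*(-127) = (117 + (4/3 + (⅐)*(-3)))*(-127) = (117 + (4*(⅓) - 3/7))*(-127) = (117 + (4/3 - 3/7))*(-127) = (117 + 19/21)*(-127) = (2476/21)*(-127) = -314452/21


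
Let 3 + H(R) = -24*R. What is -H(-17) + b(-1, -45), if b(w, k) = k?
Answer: -450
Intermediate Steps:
H(R) = -3 - 24*R
-H(-17) + b(-1, -45) = -(-3 - 24*(-17)) - 45 = -(-3 + 408) - 45 = -1*405 - 45 = -405 - 45 = -450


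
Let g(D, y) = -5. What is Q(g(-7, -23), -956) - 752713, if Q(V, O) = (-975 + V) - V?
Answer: -753688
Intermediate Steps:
Q(V, O) = -975
Q(g(-7, -23), -956) - 752713 = -975 - 752713 = -753688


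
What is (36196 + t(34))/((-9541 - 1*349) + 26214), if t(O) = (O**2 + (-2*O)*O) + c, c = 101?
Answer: 35141/16324 ≈ 2.1527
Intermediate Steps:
t(O) = 101 - O**2 (t(O) = (O**2 + (-2*O)*O) + 101 = (O**2 - 2*O**2) + 101 = -O**2 + 101 = 101 - O**2)
(36196 + t(34))/((-9541 - 1*349) + 26214) = (36196 + (101 - 1*34**2))/((-9541 - 1*349) + 26214) = (36196 + (101 - 1*1156))/((-9541 - 349) + 26214) = (36196 + (101 - 1156))/(-9890 + 26214) = (36196 - 1055)/16324 = 35141*(1/16324) = 35141/16324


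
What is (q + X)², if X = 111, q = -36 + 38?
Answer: 12769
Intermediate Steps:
q = 2
(q + X)² = (2 + 111)² = 113² = 12769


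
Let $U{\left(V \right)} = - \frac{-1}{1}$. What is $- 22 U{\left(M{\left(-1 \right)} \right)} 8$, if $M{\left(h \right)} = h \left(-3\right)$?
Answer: $-176$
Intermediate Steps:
$M{\left(h \right)} = - 3 h$
$U{\left(V \right)} = 1$ ($U{\left(V \right)} = - \left(-1\right) 1 = \left(-1\right) \left(-1\right) = 1$)
$- 22 U{\left(M{\left(-1 \right)} \right)} 8 = - 22 \cdot 1 \cdot 8 = \left(-22\right) 8 = -176$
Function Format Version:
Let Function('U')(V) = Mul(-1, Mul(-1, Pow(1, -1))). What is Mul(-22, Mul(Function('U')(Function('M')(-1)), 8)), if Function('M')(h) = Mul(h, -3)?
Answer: -176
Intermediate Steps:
Function('M')(h) = Mul(-3, h)
Function('U')(V) = 1 (Function('U')(V) = Mul(-1, Mul(-1, 1)) = Mul(-1, -1) = 1)
Mul(-22, Mul(Function('U')(Function('M')(-1)), 8)) = Mul(-22, Mul(1, 8)) = Mul(-22, 8) = -176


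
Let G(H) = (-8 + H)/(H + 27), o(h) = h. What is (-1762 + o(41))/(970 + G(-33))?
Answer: -10326/5861 ≈ -1.7618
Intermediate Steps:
G(H) = (-8 + H)/(27 + H)
(-1762 + o(41))/(970 + G(-33)) = (-1762 + 41)/(970 + (-8 - 33)/(27 - 33)) = -1721/(970 - 41/(-6)) = -1721/(970 - ⅙*(-41)) = -1721/(970 + 41/6) = -1721/5861/6 = -1721*6/5861 = -10326/5861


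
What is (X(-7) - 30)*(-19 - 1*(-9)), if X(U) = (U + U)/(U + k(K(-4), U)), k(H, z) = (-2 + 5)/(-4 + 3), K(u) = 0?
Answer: 286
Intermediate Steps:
k(H, z) = -3 (k(H, z) = 3/(-1) = 3*(-1) = -3)
X(U) = 2*U/(-3 + U) (X(U) = (U + U)/(U - 3) = (2*U)/(-3 + U) = 2*U/(-3 + U))
(X(-7) - 30)*(-19 - 1*(-9)) = (2*(-7)/(-3 - 7) - 30)*(-19 - 1*(-9)) = (2*(-7)/(-10) - 30)*(-19 + 9) = (2*(-7)*(-1/10) - 30)*(-10) = (7/5 - 30)*(-10) = -143/5*(-10) = 286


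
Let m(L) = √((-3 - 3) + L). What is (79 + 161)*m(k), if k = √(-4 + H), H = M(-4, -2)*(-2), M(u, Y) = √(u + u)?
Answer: 240*√(-6 + 2*√(-1 - I*√2)) ≈ 124.7 - 539.87*I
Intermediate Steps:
M(u, Y) = √2*√u (M(u, Y) = √(2*u) = √2*√u)
H = -4*I*√2 (H = (√2*√(-4))*(-2) = (√2*(2*I))*(-2) = (2*I*√2)*(-2) = -4*I*√2 ≈ -5.6569*I)
k = √(-4 - 4*I*√2) ≈ 1.21 - 2.3375*I
m(L) = √(-6 + L)
(79 + 161)*m(k) = (79 + 161)*√(-6 + 2*√(-1 - I*√2)) = 240*√(-6 + 2*√(-1 - I*√2))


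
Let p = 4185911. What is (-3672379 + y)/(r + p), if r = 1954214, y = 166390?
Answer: -3505989/6140125 ≈ -0.57100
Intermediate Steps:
(-3672379 + y)/(r + p) = (-3672379 + 166390)/(1954214 + 4185911) = -3505989/6140125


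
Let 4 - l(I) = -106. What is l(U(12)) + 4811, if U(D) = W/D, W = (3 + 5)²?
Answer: 4921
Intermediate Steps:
W = 64 (W = 8² = 64)
U(D) = 64/D
l(I) = 110 (l(I) = 4 - 1*(-106) = 4 + 106 = 110)
l(U(12)) + 4811 = 110 + 4811 = 4921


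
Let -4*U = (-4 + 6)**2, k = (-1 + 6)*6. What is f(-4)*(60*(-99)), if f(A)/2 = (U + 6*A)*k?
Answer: 8910000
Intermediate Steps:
k = 30 (k = 5*6 = 30)
U = -1 (U = -(-4 + 6)**2/4 = -1/4*2**2 = -1/4*4 = -1)
f(A) = -60 + 360*A (f(A) = 2*((-1 + 6*A)*30) = 2*(-30 + 180*A) = -60 + 360*A)
f(-4)*(60*(-99)) = (-60 + 360*(-4))*(60*(-99)) = (-60 - 1440)*(-5940) = -1500*(-5940) = 8910000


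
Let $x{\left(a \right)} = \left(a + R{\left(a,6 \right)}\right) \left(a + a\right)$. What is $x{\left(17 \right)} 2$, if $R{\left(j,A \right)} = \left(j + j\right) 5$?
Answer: $12716$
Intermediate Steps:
$R{\left(j,A \right)} = 10 j$ ($R{\left(j,A \right)} = 2 j 5 = 10 j$)
$x{\left(a \right)} = 22 a^{2}$ ($x{\left(a \right)} = \left(a + 10 a\right) \left(a + a\right) = 11 a 2 a = 22 a^{2}$)
$x{\left(17 \right)} 2 = 22 \cdot 17^{2} \cdot 2 = 22 \cdot 289 \cdot 2 = 6358 \cdot 2 = 12716$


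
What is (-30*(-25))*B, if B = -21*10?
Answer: -157500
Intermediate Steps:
B = -210 (B = -1*210 = -210)
(-30*(-25))*B = -30*(-25)*(-210) = 750*(-210) = -157500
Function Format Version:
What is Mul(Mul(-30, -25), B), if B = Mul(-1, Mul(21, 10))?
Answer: -157500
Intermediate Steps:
B = -210 (B = Mul(-1, 210) = -210)
Mul(Mul(-30, -25), B) = Mul(Mul(-30, -25), -210) = Mul(750, -210) = -157500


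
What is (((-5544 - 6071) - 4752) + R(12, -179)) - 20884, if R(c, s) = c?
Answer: -37239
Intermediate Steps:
(((-5544 - 6071) - 4752) + R(12, -179)) - 20884 = (((-5544 - 6071) - 4752) + 12) - 20884 = ((-11615 - 4752) + 12) - 20884 = (-16367 + 12) - 20884 = -16355 - 20884 = -37239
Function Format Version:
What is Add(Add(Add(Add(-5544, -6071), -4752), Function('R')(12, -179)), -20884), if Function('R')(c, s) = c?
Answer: -37239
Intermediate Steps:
Add(Add(Add(Add(-5544, -6071), -4752), Function('R')(12, -179)), -20884) = Add(Add(Add(Add(-5544, -6071), -4752), 12), -20884) = Add(Add(Add(-11615, -4752), 12), -20884) = Add(Add(-16367, 12), -20884) = Add(-16355, -20884) = -37239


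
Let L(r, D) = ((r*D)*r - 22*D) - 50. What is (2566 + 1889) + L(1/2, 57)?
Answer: 12661/4 ≈ 3165.3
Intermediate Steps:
L(r, D) = -50 - 22*D + D*r**2 (L(r, D) = ((D*r)*r - 22*D) - 50 = (D*r**2 - 22*D) - 50 = (-22*D + D*r**2) - 50 = -50 - 22*D + D*r**2)
(2566 + 1889) + L(1/2, 57) = (2566 + 1889) + (-50 - 22*57 + 57*(1/2)**2) = 4455 + (-50 - 1254 + 57*(1/2)**2) = 4455 + (-50 - 1254 + 57*(1/4)) = 4455 + (-50 - 1254 + 57/4) = 4455 - 5159/4 = 12661/4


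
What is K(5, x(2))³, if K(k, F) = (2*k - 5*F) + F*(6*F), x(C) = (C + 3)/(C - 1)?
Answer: 2460375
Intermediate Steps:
x(C) = (3 + C)/(-1 + C)
K(k, F) = -5*F + 2*k + 6*F² (K(k, F) = (-5*F + 2*k) + 6*F² = -5*F + 2*k + 6*F²)
K(5, x(2))³ = (-5*(3 + 2)/(-1 + 2) + 2*5 + 6*((3 + 2)/(-1 + 2))²)³ = (-5*5/1 + 10 + 6*(5/1)²)³ = (-5*5 + 10 + 6*(1*5)²)³ = (-5*5 + 10 + 6*5²)³ = (-25 + 10 + 6*25)³ = (-25 + 10 + 150)³ = 135³ = 2460375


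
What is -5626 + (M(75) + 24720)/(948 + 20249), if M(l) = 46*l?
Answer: -119226152/21197 ≈ -5624.7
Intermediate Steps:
-5626 + (M(75) + 24720)/(948 + 20249) = -5626 + (46*75 + 24720)/(948 + 20249) = -5626 + (3450 + 24720)/21197 = -5626 + 28170*(1/21197) = -5626 + 28170/21197 = -119226152/21197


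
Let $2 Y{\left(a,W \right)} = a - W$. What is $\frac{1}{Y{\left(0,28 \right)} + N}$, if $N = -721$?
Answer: $- \frac{1}{735} \approx -0.0013605$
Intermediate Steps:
$Y{\left(a,W \right)} = \frac{a}{2} - \frac{W}{2}$ ($Y{\left(a,W \right)} = \frac{a - W}{2} = \frac{a}{2} - \frac{W}{2}$)
$\frac{1}{Y{\left(0,28 \right)} + N} = \frac{1}{\left(\frac{1}{2} \cdot 0 - 14\right) - 721} = \frac{1}{\left(0 - 14\right) - 721} = \frac{1}{-14 - 721} = \frac{1}{-735} = - \frac{1}{735}$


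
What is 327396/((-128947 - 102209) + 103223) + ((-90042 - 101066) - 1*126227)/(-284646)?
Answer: -52594343261/36415616718 ≈ -1.4443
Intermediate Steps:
327396/((-128947 - 102209) + 103223) + ((-90042 - 101066) - 1*126227)/(-284646) = 327396/(-231156 + 103223) + (-191108 - 126227)*(-1/284646) = 327396/(-127933) - 317335*(-1/284646) = 327396*(-1/127933) + 317335/284646 = -327396/127933 + 317335/284646 = -52594343261/36415616718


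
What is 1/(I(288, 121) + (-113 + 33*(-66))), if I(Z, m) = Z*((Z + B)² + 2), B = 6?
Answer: 1/24891853 ≈ 4.0174e-8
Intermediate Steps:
I(Z, m) = Z*(2 + (6 + Z)²) (I(Z, m) = Z*((Z + 6)² + 2) = Z*((6 + Z)² + 2) = Z*(2 + (6 + Z)²))
1/(I(288, 121) + (-113 + 33*(-66))) = 1/(288*(2 + (6 + 288)²) + (-113 + 33*(-66))) = 1/(288*(2 + 294²) + (-113 - 2178)) = 1/(288*(2 + 86436) - 2291) = 1/(288*86438 - 2291) = 1/(24894144 - 2291) = 1/24891853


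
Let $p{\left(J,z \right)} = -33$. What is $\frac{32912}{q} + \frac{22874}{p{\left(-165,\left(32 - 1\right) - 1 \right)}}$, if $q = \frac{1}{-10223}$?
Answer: $- \frac{11103182282}{33} \approx -3.3646 \cdot 10^{8}$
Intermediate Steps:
$q = - \frac{1}{10223} \approx -9.7819 \cdot 10^{-5}$
$\frac{32912}{q} + \frac{22874}{p{\left(-165,\left(32 - 1\right) - 1 \right)}} = \frac{32912}{- \frac{1}{10223}} + \frac{22874}{-33} = 32912 \left(-10223\right) + 22874 \left(- \frac{1}{33}\right) = -336459376 - \frac{22874}{33} = - \frac{11103182282}{33}$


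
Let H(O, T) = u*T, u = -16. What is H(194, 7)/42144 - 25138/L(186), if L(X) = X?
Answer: -11035799/81654 ≈ -135.15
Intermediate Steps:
H(O, T) = -16*T
H(194, 7)/42144 - 25138/L(186) = -16*7/42144 - 25138/186 = -112*1/42144 - 25138*1/186 = -7/2634 - 12569/93 = -11035799/81654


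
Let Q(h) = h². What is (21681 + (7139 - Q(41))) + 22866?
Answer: 50005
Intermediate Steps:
(21681 + (7139 - Q(41))) + 22866 = (21681 + (7139 - 1*41²)) + 22866 = (21681 + (7139 - 1*1681)) + 22866 = (21681 + (7139 - 1681)) + 22866 = (21681 + 5458) + 22866 = 27139 + 22866 = 50005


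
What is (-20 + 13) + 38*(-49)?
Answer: -1869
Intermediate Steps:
(-20 + 13) + 38*(-49) = -7 - 1862 = -1869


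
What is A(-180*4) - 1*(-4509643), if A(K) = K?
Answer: 4508923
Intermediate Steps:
A(-180*4) - 1*(-4509643) = -180*4 - 1*(-4509643) = -720 + 4509643 = 4508923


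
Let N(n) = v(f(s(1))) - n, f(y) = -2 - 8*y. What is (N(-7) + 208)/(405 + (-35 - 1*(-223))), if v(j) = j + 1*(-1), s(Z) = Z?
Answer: 204/593 ≈ 0.34401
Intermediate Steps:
f(y) = -2 - 8*y
v(j) = -1 + j (v(j) = j - 1 = -1 + j)
N(n) = -11 - n (N(n) = (-1 + (-2 - 8*1)) - n = (-1 + (-2 - 8)) - n = (-1 - 10) - n = -11 - n)
(N(-7) + 208)/(405 + (-35 - 1*(-223))) = ((-11 - 1*(-7)) + 208)/(405 + (-35 - 1*(-223))) = ((-11 + 7) + 208)/(405 + (-35 + 223)) = (-4 + 208)/(405 + 188) = 204/593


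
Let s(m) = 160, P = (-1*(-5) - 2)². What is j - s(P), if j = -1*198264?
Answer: -198424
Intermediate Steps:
j = -198264
P = 9 (P = (5 - 2)² = 3² = 9)
j - s(P) = -198264 - 1*160 = -198264 - 160 = -198424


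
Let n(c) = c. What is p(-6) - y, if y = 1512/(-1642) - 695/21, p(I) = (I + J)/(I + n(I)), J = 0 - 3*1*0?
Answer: 1190183/34482 ≈ 34.516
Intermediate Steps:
J = 0 (J = 0 - 3*0 = 0 + 0 = 0)
p(I) = ½ (p(I) = (I + 0)/(I + I) = I/((2*I)) = I*(1/(2*I)) = ½)
y = -586471/17241 (y = 1512*(-1/1642) - 695*1/21 = -756/821 - 695/21 = -586471/17241 ≈ -34.016)
p(-6) - y = ½ - 1*(-586471/17241) = ½ + 586471/17241 = 1190183/34482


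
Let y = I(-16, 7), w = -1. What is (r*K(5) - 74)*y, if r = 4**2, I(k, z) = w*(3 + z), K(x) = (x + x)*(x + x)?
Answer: -15260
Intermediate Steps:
K(x) = 4*x**2 (K(x) = (2*x)*(2*x) = 4*x**2)
I(k, z) = -3 - z (I(k, z) = -(3 + z) = -3 - z)
r = 16
y = -10 (y = -3 - 1*7 = -3 - 7 = -10)
(r*K(5) - 74)*y = (16*(4*5**2) - 74)*(-10) = (16*(4*25) - 74)*(-10) = (16*100 - 74)*(-10) = (1600 - 74)*(-10) = 1526*(-10) = -15260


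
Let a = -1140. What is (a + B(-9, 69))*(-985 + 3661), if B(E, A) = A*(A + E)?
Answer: 8028000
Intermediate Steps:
(a + B(-9, 69))*(-985 + 3661) = (-1140 + 69*(69 - 9))*(-985 + 3661) = (-1140 + 69*60)*2676 = (-1140 + 4140)*2676 = 3000*2676 = 8028000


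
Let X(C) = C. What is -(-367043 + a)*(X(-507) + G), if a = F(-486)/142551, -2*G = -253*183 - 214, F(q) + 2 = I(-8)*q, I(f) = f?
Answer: 2380614275375693/285102 ≈ 8.3500e+9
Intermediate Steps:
F(q) = -2 - 8*q
G = 46513/2 (G = -(-253*183 - 214)/2 = -(-46299 - 214)/2 = -1/2*(-46513) = 46513/2 ≈ 23257.)
a = 3886/142551 (a = (-2 - 8*(-486))/142551 = (-2 + 3888)*(1/142551) = 3886*(1/142551) = 3886/142551 ≈ 0.027260)
-(-367043 + a)*(X(-507) + G) = -(-367043 + 3886/142551)*(-507 + 46513/2) = -(-52322342807)*45499/(142551*2) = -1*(-2380614275375693/285102) = 2380614275375693/285102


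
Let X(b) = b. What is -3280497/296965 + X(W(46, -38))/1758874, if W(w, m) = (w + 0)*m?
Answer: -2885249987599/261162008705 ≈ -11.048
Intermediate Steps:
W(w, m) = m*w (W(w, m) = w*m = m*w)
-3280497/296965 + X(W(46, -38))/1758874 = -3280497/296965 - 38*46/1758874 = -3280497*1/296965 - 1748*1/1758874 = -3280497/296965 - 874/879437 = -2885249987599/261162008705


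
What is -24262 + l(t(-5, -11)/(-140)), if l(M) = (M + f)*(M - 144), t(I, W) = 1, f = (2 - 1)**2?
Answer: -478337579/19600 ≈ -24405.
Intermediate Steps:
f = 1 (f = 1**2 = 1)
l(M) = (1 + M)*(-144 + M) (l(M) = (M + 1)*(M - 144) = (1 + M)*(-144 + M))
-24262 + l(t(-5, -11)/(-140)) = -24262 + (-144 + (1/(-140))**2 - 143/(-140)) = -24262 + (-144 + (1*(-1/140))**2 - 143*(-1)/140) = -24262 + (-144 + (-1/140)**2 - 143*(-1/140)) = -24262 + (-144 + 1/19600 + 143/140) = -24262 - 2802379/19600 = -478337579/19600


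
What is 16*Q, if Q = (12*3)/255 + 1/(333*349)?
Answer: 22315024/9878445 ≈ 2.2590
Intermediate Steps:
Q = 1394689/9878445 (Q = 36*(1/255) + (1/333)*(1/349) = 12/85 + 1/116217 = 1394689/9878445 ≈ 0.14119)
16*Q = 16*(1394689/9878445) = 22315024/9878445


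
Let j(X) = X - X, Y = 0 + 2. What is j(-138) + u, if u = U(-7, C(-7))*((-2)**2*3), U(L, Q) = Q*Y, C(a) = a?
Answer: -168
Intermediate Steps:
Y = 2
j(X) = 0
U(L, Q) = 2*Q (U(L, Q) = Q*2 = 2*Q)
u = -168 (u = (2*(-7))*((-2)**2*3) = -56*3 = -14*12 = -168)
j(-138) + u = 0 - 168 = -168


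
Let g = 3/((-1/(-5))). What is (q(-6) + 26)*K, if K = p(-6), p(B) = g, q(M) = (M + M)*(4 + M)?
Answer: 750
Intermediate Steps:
g = 15 (g = 3/((-1*(-⅕))) = 3/(⅕) = 3*5 = 15)
q(M) = 2*M*(4 + M) (q(M) = (2*M)*(4 + M) = 2*M*(4 + M))
p(B) = 15
K = 15
(q(-6) + 26)*K = (2*(-6)*(4 - 6) + 26)*15 = (2*(-6)*(-2) + 26)*15 = (24 + 26)*15 = 50*15 = 750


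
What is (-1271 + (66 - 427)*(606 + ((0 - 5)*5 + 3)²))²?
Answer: 155836247121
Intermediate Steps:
(-1271 + (66 - 427)*(606 + ((0 - 5)*5 + 3)²))² = (-1271 - 361*(606 + (-5*5 + 3)²))² = (-1271 - 361*(606 + (-25 + 3)²))² = (-1271 - 361*(606 + (-22)²))² = (-1271 - 361*(606 + 484))² = (-1271 - 361*1090)² = (-1271 - 393490)² = (-394761)² = 155836247121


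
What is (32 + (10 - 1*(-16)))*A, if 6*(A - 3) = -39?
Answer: -203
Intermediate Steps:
A = -7/2 (A = 3 + (1/6)*(-39) = 3 - 13/2 = -7/2 ≈ -3.5000)
(32 + (10 - 1*(-16)))*A = (32 + (10 - 1*(-16)))*(-7/2) = (32 + (10 + 16))*(-7/2) = (32 + 26)*(-7/2) = 58*(-7/2) = -203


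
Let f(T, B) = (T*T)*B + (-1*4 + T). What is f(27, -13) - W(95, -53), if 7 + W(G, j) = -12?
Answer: -9435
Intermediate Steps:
W(G, j) = -19 (W(G, j) = -7 - 12 = -19)
f(T, B) = -4 + T + B*T**2 (f(T, B) = T**2*B + (-4 + T) = B*T**2 + (-4 + T) = -4 + T + B*T**2)
f(27, -13) - W(95, -53) = (-4 + 27 - 13*27**2) - 1*(-19) = (-4 + 27 - 13*729) + 19 = (-4 + 27 - 9477) + 19 = -9454 + 19 = -9435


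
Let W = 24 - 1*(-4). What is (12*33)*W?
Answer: 11088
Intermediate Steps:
W = 28 (W = 24 + 4 = 28)
(12*33)*W = (12*33)*28 = 396*28 = 11088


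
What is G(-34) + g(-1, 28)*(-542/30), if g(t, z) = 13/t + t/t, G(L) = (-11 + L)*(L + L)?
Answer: 16384/5 ≈ 3276.8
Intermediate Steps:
G(L) = 2*L*(-11 + L) (G(L) = (-11 + L)*(2*L) = 2*L*(-11 + L))
g(t, z) = 1 + 13/t (g(t, z) = 13/t + 1 = 1 + 13/t)
G(-34) + g(-1, 28)*(-542/30) = 2*(-34)*(-11 - 34) + ((13 - 1)/(-1))*(-542/30) = 2*(-34)*(-45) + (-1*12)*(-542*1/30) = 3060 - 12*(-271/15) = 3060 + 1084/5 = 16384/5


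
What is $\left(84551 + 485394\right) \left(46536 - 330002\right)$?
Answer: $-161560029370$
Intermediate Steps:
$\left(84551 + 485394\right) \left(46536 - 330002\right) = 569945 \left(-283466\right) = -161560029370$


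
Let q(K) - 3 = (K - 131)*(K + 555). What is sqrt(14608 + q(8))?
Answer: I*sqrt(54638) ≈ 233.75*I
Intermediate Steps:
q(K) = 3 + (-131 + K)*(555 + K) (q(K) = 3 + (K - 131)*(K + 555) = 3 + (-131 + K)*(555 + K))
sqrt(14608 + q(8)) = sqrt(14608 + (-72702 + 8**2 + 424*8)) = sqrt(14608 + (-72702 + 64 + 3392)) = sqrt(14608 - 69246) = sqrt(-54638) = I*sqrt(54638)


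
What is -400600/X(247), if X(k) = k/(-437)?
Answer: 9213800/13 ≈ 7.0875e+5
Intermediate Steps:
X(k) = -k/437 (X(k) = k*(-1/437) = -k/437)
-400600/X(247) = -400600/((-1/437*247)) = -400600/(-13/23) = -400600*(-23/13) = 9213800/13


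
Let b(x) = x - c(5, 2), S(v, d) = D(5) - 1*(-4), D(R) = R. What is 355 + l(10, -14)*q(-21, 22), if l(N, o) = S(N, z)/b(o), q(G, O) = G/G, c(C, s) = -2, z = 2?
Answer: 1417/4 ≈ 354.25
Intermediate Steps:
q(G, O) = 1
S(v, d) = 9 (S(v, d) = 5 - 1*(-4) = 5 + 4 = 9)
b(x) = 2 + x (b(x) = x - 1*(-2) = x + 2 = 2 + x)
l(N, o) = 9/(2 + o)
355 + l(10, -14)*q(-21, 22) = 355 + (9/(2 - 14))*1 = 355 + (9/(-12))*1 = 355 + (9*(-1/12))*1 = 355 - ¾*1 = 355 - ¾ = 1417/4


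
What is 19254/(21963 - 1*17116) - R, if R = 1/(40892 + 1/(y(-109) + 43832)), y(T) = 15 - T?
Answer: 34607865235530/8712234105791 ≈ 3.9723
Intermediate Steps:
R = 43956/1797448753 (R = 1/(40892 + 1/((15 - 1*(-109)) + 43832)) = 1/(40892 + 1/((15 + 109) + 43832)) = 1/(40892 + 1/(124 + 43832)) = 1/(40892 + 1/43956) = 1/(1797448753/43956) = 43956/1797448753 ≈ 2.4455e-5)
19254/(21963 - 1*17116) - R = 19254/(21963 - 1*17116) - 1*43956/1797448753 = 19254/(21963 - 17116) - 43956/1797448753 = 19254/4847 - 43956/1797448753 = 34607865235530/8712234105791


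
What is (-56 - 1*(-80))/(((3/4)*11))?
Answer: 32/11 ≈ 2.9091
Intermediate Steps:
(-56 - 1*(-80))/(((3/4)*11)) = (-56 + 80)/((((¼)*3)*11)) = 24/(((¾)*11)) = 24/(33/4) = 24*(4/33) = 32/11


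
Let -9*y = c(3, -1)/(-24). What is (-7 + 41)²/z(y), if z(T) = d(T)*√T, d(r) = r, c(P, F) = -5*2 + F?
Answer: 1498176*I*√66/121 ≈ 1.0059e+5*I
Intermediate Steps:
c(P, F) = -10 + F
y = -11/216 (y = -(-10 - 1)/(9*(-24)) = -(-11)*(-1)/(9*24) = -⅑*11/24 = -11/216 ≈ -0.050926)
z(T) = T^(3/2) (z(T) = T*√T = T^(3/2))
(-7 + 41)²/z(y) = (-7 + 41)²/((-11/216)^(3/2)) = 34²/((-11*I*√66/7776)) = 1156*(1296*I*√66/121) = 1498176*I*√66/121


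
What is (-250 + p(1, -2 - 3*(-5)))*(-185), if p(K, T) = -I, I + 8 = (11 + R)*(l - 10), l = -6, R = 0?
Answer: 12210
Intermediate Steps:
I = -184 (I = -8 + (11 + 0)*(-6 - 10) = -8 + 11*(-16) = -8 - 176 = -184)
p(K, T) = 184 (p(K, T) = -1*(-184) = 184)
(-250 + p(1, -2 - 3*(-5)))*(-185) = (-250 + 184)*(-185) = -66*(-185) = 12210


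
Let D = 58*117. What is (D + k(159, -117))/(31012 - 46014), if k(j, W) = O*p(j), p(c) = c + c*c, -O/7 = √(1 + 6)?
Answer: -261/577 + 89040*√7/7501 ≈ 30.954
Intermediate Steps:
D = 6786
O = -7*√7 (O = -7*√(1 + 6) = -7*√7 ≈ -18.520)
p(c) = c + c²
k(j, W) = -7*j*√7*(1 + j) (k(j, W) = (-7*√7)*(j*(1 + j)) = -7*j*√7*(1 + j))
(D + k(159, -117))/(31012 - 46014) = (6786 - 7*159*√7*(1 + 159))/(31012 - 46014) = (6786 - 7*159*√7*160)/(-15002) = (6786 - 178080*√7)*(-1/15002) = -261/577 + 89040*√7/7501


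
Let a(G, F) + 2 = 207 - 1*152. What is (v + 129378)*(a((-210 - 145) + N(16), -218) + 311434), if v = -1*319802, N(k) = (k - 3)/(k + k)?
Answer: -59314600488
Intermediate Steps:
N(k) = (-3 + k)/(2*k) (N(k) = (-3 + k)/((2*k)) = (-3 + k)*(1/(2*k)) = (-3 + k)/(2*k))
v = -319802
a(G, F) = 53 (a(G, F) = -2 + (207 - 1*152) = -2 + (207 - 152) = -2 + 55 = 53)
(v + 129378)*(a((-210 - 145) + N(16), -218) + 311434) = (-319802 + 129378)*(53 + 311434) = -190424*311487 = -59314600488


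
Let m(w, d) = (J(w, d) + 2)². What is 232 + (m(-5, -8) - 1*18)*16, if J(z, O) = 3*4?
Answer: 3080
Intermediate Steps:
J(z, O) = 12
m(w, d) = 196 (m(w, d) = (12 + 2)² = 14² = 196)
232 + (m(-5, -8) - 1*18)*16 = 232 + (196 - 1*18)*16 = 232 + (196 - 18)*16 = 232 + 178*16 = 232 + 2848 = 3080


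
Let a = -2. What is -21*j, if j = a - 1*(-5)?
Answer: -63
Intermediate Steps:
j = 3 (j = -2 - 1*(-5) = -2 + 5 = 3)
-21*j = -63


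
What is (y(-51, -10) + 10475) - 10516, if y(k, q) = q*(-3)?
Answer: -11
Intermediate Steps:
y(k, q) = -3*q
(y(-51, -10) + 10475) - 10516 = (-3*(-10) + 10475) - 10516 = (30 + 10475) - 10516 = 10505 - 10516 = -11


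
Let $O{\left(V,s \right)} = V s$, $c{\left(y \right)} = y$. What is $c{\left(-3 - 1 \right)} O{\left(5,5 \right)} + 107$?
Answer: $7$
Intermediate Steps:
$c{\left(-3 - 1 \right)} O{\left(5,5 \right)} + 107 = \left(-3 - 1\right) 5 \cdot 5 + 107 = \left(-3 - 1\right) 25 + 107 = \left(-4\right) 25 + 107 = -100 + 107 = 7$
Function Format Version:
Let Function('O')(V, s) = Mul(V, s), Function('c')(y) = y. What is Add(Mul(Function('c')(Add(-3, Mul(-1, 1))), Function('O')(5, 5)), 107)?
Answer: 7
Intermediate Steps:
Add(Mul(Function('c')(Add(-3, Mul(-1, 1))), Function('O')(5, 5)), 107) = Add(Mul(Add(-3, Mul(-1, 1)), Mul(5, 5)), 107) = Add(Mul(Add(-3, -1), 25), 107) = Add(Mul(-4, 25), 107) = Add(-100, 107) = 7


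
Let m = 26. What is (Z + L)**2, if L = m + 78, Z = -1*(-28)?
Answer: 17424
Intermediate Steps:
Z = 28
L = 104 (L = 26 + 78 = 104)
(Z + L)**2 = (28 + 104)**2 = 132**2 = 17424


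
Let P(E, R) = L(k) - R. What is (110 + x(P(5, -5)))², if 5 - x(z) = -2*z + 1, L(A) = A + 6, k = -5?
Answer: 15876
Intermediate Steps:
L(A) = 6 + A
P(E, R) = 1 - R (P(E, R) = (6 - 5) - R = 1 - R)
x(z) = 4 + 2*z (x(z) = 5 - (-2*z + 1) = 5 - (1 - 2*z) = 5 + (-1 + 2*z) = 4 + 2*z)
(110 + x(P(5, -5)))² = (110 + (4 + 2*(1 - 1*(-5))))² = (110 + (4 + 2*(1 + 5)))² = (110 + (4 + 2*6))² = (110 + (4 + 12))² = (110 + 16)² = 126² = 15876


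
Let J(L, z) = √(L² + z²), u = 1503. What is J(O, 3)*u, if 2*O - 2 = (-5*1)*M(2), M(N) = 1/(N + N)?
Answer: 4509*√65/8 ≈ 4544.1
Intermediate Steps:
M(N) = 1/(2*N)
O = 3/8 (O = 1 + ((-5*1)*((½)/2))/2 = 1 + (-5/(2*2))/2 = 1 + (-5*¼)/2 = 1 + (½)*(-5/4) = 1 - 5/8 = 3/8 ≈ 0.37500)
J(O, 3)*u = √((3/8)² + 3²)*1503 = √(9/64 + 9)*1503 = √(585/64)*1503 = (3*√65/8)*1503 = 4509*√65/8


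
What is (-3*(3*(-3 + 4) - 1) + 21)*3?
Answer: 45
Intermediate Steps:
(-3*(3*(-3 + 4) - 1) + 21)*3 = (-3*(3*1 - 1) + 21)*3 = (-3*(3 - 1) + 21)*3 = (-3*2 + 21)*3 = (-6 + 21)*3 = 15*3 = 45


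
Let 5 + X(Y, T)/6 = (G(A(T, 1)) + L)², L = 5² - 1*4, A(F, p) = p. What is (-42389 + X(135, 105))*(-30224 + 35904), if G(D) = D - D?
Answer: -225910640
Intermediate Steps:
G(D) = 0
L = 21 (L = 25 - 4 = 21)
X(Y, T) = 2616 (X(Y, T) = -30 + 6*(0 + 21)² = -30 + 6*21² = -30 + 6*441 = -30 + 2646 = 2616)
(-42389 + X(135, 105))*(-30224 + 35904) = (-42389 + 2616)*(-30224 + 35904) = -39773*5680 = -225910640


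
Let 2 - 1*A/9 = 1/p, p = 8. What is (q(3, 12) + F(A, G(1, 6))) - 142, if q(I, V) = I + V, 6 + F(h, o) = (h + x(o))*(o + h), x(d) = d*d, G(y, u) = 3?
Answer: 24401/64 ≈ 381.27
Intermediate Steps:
x(d) = d²
A = 135/8 (A = 18 - 9/8 = 135/8 ≈ 16.875)
F(h, o) = -6 + (h + o)*(h + o²) (F(h, o) = -6 + (h + o²)*(o + h) = -6 + (h + o²)*(h + o) = -6 + (h + o)*(h + o²))
(q(3, 12) + F(A, G(1, 6))) - 142 = ((3 + 12) + (-6 + (135/8)² + 3³ + (135/8)*3 + (135/8)*3²)) - 142 = (15 + (-6 + 18225/64 + 27 + 405/8 + (135/8)*9)) - 142 = (15 + (-6 + 18225/64 + 27 + 405/8 + 1215/8)) - 142 = (15 + 32529/64) - 142 = 33489/64 - 142 = 24401/64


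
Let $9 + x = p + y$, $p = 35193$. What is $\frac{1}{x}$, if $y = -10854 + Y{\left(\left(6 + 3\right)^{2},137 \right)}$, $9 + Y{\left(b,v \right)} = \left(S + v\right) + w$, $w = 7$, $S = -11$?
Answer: $\frac{1}{24454} \approx 4.0893 \cdot 10^{-5}$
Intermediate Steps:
$Y{\left(b,v \right)} = -13 + v$ ($Y{\left(b,v \right)} = -9 + \left(\left(-11 + v\right) + 7\right) = -9 + \left(-4 + v\right) = -13 + v$)
$y = -10730$ ($y = -10854 + \left(-13 + 137\right) = -10854 + 124 = -10730$)
$x = 24454$ ($x = -9 + \left(35193 - 10730\right) = -9 + 24463 = 24454$)
$\frac{1}{x} = \frac{1}{24454}$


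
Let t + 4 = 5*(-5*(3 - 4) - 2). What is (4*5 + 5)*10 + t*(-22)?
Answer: 8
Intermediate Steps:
t = 11 (t = -4 + 5*(-5*(3 - 4) - 2) = -4 + 5*(-5*(-1) - 2) = -4 + 5*(5 - 2) = -4 + 5*3 = -4 + 15 = 11)
(4*5 + 5)*10 + t*(-22) = (4*5 + 5)*10 + 11*(-22) = (20 + 5)*10 - 242 = 25*10 - 242 = 250 - 242 = 8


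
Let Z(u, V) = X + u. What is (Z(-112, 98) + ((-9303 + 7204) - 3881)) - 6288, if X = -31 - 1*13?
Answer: -12424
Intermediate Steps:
X = -44 (X = -31 - 13 = -44)
Z(u, V) = -44 + u
(Z(-112, 98) + ((-9303 + 7204) - 3881)) - 6288 = ((-44 - 112) + ((-9303 + 7204) - 3881)) - 6288 = (-156 + (-2099 - 3881)) - 6288 = (-156 - 5980) - 6288 = -6136 - 6288 = -12424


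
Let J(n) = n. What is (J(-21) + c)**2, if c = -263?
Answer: 80656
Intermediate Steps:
(J(-21) + c)**2 = (-21 - 263)**2 = (-284)**2 = 80656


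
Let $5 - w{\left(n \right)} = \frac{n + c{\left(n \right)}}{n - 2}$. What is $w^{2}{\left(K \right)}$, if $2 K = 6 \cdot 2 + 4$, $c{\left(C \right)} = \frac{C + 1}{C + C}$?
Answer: $\frac{117649}{9216} \approx 12.766$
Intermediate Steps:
$c{\left(C \right)} = \frac{1 + C}{2 C}$
$K = 8$ ($K = \frac{6 \cdot 2 + 4}{2} = \frac{12 + 4}{2} = \frac{1}{2} \cdot 16 = 8$)
$w{\left(n \right)} = 5 - \frac{n + \frac{1 + n}{2 n}}{-2 + n}$ ($w{\left(n \right)} = 5 - \frac{n + \frac{1 + n}{2 n}}{n - 2} = 5 - \frac{n + \frac{1 + n}{2 n}}{-2 + n}$)
$w^{2}{\left(K \right)} = \left(\frac{-1 - 168 + 8 \cdot 8^{2}}{2 \cdot 8 \left(-2 + 8\right)}\right)^{2} = \left(\frac{1}{2} \cdot \frac{1}{8} \cdot \frac{1}{6} \left(-1 - 168 + 8 \cdot 64\right)\right)^{2} = \left(\frac{1}{2} \cdot \frac{1}{8} \cdot \frac{1}{6} \left(-1 - 168 + 512\right)\right)^{2} = \left(\frac{1}{2} \cdot \frac{1}{8} \cdot \frac{1}{6} \cdot 343\right)^{2} = \left(\frac{343}{96}\right)^{2} = \frac{117649}{9216}$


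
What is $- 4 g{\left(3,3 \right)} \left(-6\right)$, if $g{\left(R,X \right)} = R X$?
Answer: $216$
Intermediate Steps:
$- 4 g{\left(3,3 \right)} \left(-6\right) = - 4 \cdot 3 \cdot 3 \left(-6\right) = \left(-4\right) 9 \left(-6\right) = \left(-36\right) \left(-6\right) = 216$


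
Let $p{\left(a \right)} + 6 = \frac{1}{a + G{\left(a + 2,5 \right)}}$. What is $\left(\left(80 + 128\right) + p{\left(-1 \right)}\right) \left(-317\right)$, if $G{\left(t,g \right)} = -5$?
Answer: $- \frac{383887}{6} \approx -63981.0$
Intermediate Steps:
$p{\left(a \right)} = -6 + \frac{1}{-5 + a}$ ($p{\left(a \right)} = -6 + \frac{1}{a - 5} = -6 + \frac{1}{-5 + a}$)
$\left(\left(80 + 128\right) + p{\left(-1 \right)}\right) \left(-317\right) = \left(\left(80 + 128\right) + \frac{31 - -6}{-5 - 1}\right) \left(-317\right) = \left(208 + \frac{31 + 6}{-6}\right) \left(-317\right) = \left(208 - \frac{37}{6}\right) \left(-317\right) = \frac{1211}{6} \left(-317\right) = - \frac{383887}{6}$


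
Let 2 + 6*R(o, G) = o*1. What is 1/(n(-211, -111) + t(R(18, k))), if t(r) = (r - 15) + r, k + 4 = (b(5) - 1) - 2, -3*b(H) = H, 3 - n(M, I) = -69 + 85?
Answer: -3/68 ≈ -0.044118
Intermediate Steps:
n(M, I) = -13 (n(M, I) = 3 - (-69 + 85) = 3 - 1*16 = 3 - 16 = -13)
b(H) = -H/3
k = -26/3 (k = -4 + ((-⅓*5 - 1) - 2) = -4 + ((-5/3 - 1) - 2) = -4 + (-8/3 - 2) = -4 - 14/3 = -26/3 ≈ -8.6667)
R(o, G) = -⅓ + o/6 (R(o, G) = -⅓ + (o*1)/6 = -⅓ + o/6)
t(r) = -15 + 2*r (t(r) = (-15 + r) + r = -15 + 2*r)
1/(n(-211, -111) + t(R(18, k))) = 1/(-13 + (-15 + 2*(-⅓ + (⅙)*18))) = 1/(-13 + (-15 + 2*(-⅓ + 3))) = 1/(-13 + (-15 + 2*(8/3))) = 1/(-13 + (-15 + 16/3)) = 1/(-13 - 29/3) = 1/(-68/3) = -3/68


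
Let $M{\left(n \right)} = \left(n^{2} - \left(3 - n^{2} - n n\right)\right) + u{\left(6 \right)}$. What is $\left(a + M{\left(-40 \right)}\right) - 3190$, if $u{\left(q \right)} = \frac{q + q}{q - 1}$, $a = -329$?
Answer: $\frac{6402}{5} \approx 1280.4$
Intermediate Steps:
$u{\left(q \right)} = \frac{2 q}{-1 + q}$
$M{\left(n \right)} = - \frac{3}{5} + 3 n^{2}$ ($M{\left(n \right)} = \left(n^{2} - \left(3 - n^{2} - n n\right)\right) + 2 \cdot 6 \frac{1}{-1 + 6} = \left(n^{2} + \left(\left(n^{2} + n^{2}\right) - 3\right)\right) + 2 \cdot 6 \cdot \frac{1}{5} = \left(n^{2} + \left(2 n^{2} - 3\right)\right) + 2 \cdot 6 \cdot \frac{1}{5} = \left(n^{2} + \left(-3 + 2 n^{2}\right)\right) + \frac{12}{5} = \left(-3 + 3 n^{2}\right) + \frac{12}{5} = - \frac{3}{5} + 3 n^{2}$)
$\left(a + M{\left(-40 \right)}\right) - 3190 = \left(-329 - \left(\frac{3}{5} - 3 \left(-40\right)^{2}\right)\right) - 3190 = \left(-329 + \left(- \frac{3}{5} + 3 \cdot 1600\right)\right) - 3190 = \left(-329 + \left(- \frac{3}{5} + 4800\right)\right) - 3190 = \left(-329 + \frac{23997}{5}\right) - 3190 = \frac{22352}{5} - 3190 = \frac{6402}{5}$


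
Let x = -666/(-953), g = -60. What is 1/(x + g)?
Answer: -953/56514 ≈ -0.016863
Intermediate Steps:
x = 666/953 (x = -666*(-1/953) = 666/953 ≈ 0.69885)
1/(x + g) = 1/(666/953 - 60) = 1/(-56514/953) = -953/56514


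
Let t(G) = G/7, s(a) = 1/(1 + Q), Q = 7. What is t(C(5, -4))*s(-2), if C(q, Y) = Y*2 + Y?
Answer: -3/14 ≈ -0.21429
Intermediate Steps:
s(a) = 1/8 (s(a) = 1/(1 + 7) = 1/8)
C(q, Y) = 3*Y (C(q, Y) = 2*Y + Y = 3*Y)
t(G) = G/7 (t(G) = G*(1/7) = G/7)
t(C(5, -4))*s(-2) = ((3*(-4))/7)*(1/8) = ((1/7)*(-12))*(1/8) = -12/7*1/8 = -3/14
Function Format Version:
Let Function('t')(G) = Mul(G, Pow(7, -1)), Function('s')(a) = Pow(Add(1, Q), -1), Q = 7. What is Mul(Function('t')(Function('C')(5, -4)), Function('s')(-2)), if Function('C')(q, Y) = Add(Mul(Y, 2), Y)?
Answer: Rational(-3, 14) ≈ -0.21429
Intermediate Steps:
Function('s')(a) = Rational(1, 8) (Function('s')(a) = Pow(Add(1, 7), -1) = Pow(8, -1) = Rational(1, 8))
Function('C')(q, Y) = Mul(3, Y) (Function('C')(q, Y) = Add(Mul(2, Y), Y) = Mul(3, Y))
Function('t')(G) = Mul(Rational(1, 7), G) (Function('t')(G) = Mul(G, Rational(1, 7)) = Mul(Rational(1, 7), G))
Mul(Function('t')(Function('C')(5, -4)), Function('s')(-2)) = Mul(Mul(Rational(1, 7), Mul(3, -4)), Rational(1, 8)) = Mul(Mul(Rational(1, 7), -12), Rational(1, 8)) = Mul(Rational(-12, 7), Rational(1, 8)) = Rational(-3, 14)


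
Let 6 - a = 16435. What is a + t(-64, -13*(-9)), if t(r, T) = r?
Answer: -16493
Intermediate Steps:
a = -16429 (a = 6 - 1*16435 = 6 - 16435 = -16429)
a + t(-64, -13*(-9)) = -16429 - 64 = -16493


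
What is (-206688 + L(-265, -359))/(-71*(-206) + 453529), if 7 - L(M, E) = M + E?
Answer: -206057/468155 ≈ -0.44015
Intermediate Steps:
L(M, E) = 7 - E - M (L(M, E) = 7 - (M + E) = 7 - (E + M) = 7 + (-E - M) = 7 - E - M)
(-206688 + L(-265, -359))/(-71*(-206) + 453529) = (-206688 + (7 - 1*(-359) - 1*(-265)))/(-71*(-206) + 453529) = (-206688 + (7 + 359 + 265))/(14626 + 453529) = (-206688 + 631)/468155 = -206057*1/468155 = -206057/468155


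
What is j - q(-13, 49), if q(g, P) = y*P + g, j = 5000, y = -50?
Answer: 7463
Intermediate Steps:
q(g, P) = g - 50*P (q(g, P) = -50*P + g = g - 50*P)
j - q(-13, 49) = 5000 - (-13 - 50*49) = 5000 - (-13 - 2450) = 5000 - 1*(-2463) = 5000 + 2463 = 7463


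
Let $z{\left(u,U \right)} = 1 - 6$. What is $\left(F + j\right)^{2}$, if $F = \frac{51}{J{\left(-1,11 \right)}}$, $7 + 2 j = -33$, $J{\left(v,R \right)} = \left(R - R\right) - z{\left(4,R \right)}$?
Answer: $\frac{2401}{25} \approx 96.04$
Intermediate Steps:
$z{\left(u,U \right)} = -5$ ($z{\left(u,U \right)} = 1 - 6 = -5$)
$J{\left(v,R \right)} = 5$ ($J{\left(v,R \right)} = \left(R - R\right) - -5 = 0 + 5 = 5$)
$j = -20$ ($j = - \frac{7}{2} + \frac{1}{2} \left(-33\right) = - \frac{7}{2} - \frac{33}{2} = -20$)
$F = \frac{51}{5} \approx 10.2$
$\left(F + j\right)^{2} = \left(\frac{51}{5} - 20\right)^{2} = \left(- \frac{49}{5}\right)^{2} = \frac{2401}{25}$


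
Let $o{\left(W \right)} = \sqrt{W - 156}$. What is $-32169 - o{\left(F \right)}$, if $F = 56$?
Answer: $-32169 - 10 i \approx -32169.0 - 10.0 i$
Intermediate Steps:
$o{\left(W \right)} = \sqrt{-156 + W}$
$-32169 - o{\left(F \right)} = -32169 - \sqrt{-156 + 56} = -32169 - \sqrt{-100} = -32169 - 10 i$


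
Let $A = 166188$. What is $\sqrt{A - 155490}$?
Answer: $\sqrt{10698} \approx 103.43$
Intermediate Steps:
$\sqrt{A - 155490} = \sqrt{166188 - 155490} = \sqrt{10698}$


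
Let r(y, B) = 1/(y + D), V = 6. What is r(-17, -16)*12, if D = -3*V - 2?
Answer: -12/37 ≈ -0.32432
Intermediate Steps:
D = -20 (D = -3*6 - 2 = -18 - 2 = -20)
r(y, B) = 1/(-20 + y) (r(y, B) = 1/(y - 20) = 1/(-20 + y))
r(-17, -16)*12 = 12/(-20 - 17) = 12/(-37) = -1/37*12 = -12/37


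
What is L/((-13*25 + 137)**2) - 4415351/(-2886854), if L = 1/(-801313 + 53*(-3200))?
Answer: 75758480024058709/49532567421149744 ≈ 1.5295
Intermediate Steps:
L = -1/970913 (L = 1/(-801313 - 169600) = 1/(-970913) = -1/970913 ≈ -1.0300e-6)
L/((-13*25 + 137)**2) - 4415351/(-2886854) = -1/(970913*(-13*25 + 137)**2) - 4415351/(-2886854) = -1/(970913*(-325 + 137)**2) - 4415351*(-1/2886854) = -1/(970913*((-188)**2)) + 4415351/2886854 = -1/970913/35344 + 4415351/2886854 = -1/970913*1/35344 + 4415351/2886854 = -1/34315949072 + 4415351/2886854 = 75758480024058709/49532567421149744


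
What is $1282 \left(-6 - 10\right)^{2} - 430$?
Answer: $327762$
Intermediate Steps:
$1282 \left(-6 - 10\right)^{2} - 430 = 1282 \left(-16\right)^{2} - 430 = 1282 \cdot 256 - 430 = 328192 - 430 = 327762$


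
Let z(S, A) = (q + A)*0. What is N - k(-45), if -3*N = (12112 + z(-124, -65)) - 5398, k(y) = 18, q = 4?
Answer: -2256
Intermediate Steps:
z(S, A) = 0 (z(S, A) = (4 + A)*0 = 0)
N = -2238 (N = -((12112 + 0) - 5398)/3 = -(12112 - 5398)/3 = -⅓*6714 = -2238)
N - k(-45) = -2238 - 1*18 = -2238 - 18 = -2256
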